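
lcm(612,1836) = 1836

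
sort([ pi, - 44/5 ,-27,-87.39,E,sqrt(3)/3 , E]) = [ - 87.39,-27, - 44/5,sqrt( 3) /3,E,  E,pi ] 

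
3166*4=12664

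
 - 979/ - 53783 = 979/53783 = 0.02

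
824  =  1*824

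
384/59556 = 32/4963 = 0.01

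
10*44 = 440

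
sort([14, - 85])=[ - 85, 14 ] 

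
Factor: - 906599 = -71^1*113^2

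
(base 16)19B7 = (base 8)14667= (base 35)5d3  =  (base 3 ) 100000211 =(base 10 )6583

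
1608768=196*8208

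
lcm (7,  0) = 0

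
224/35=32/5 = 6.40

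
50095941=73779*679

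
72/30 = 2+2/5 =2.40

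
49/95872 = 7/13696= 0.00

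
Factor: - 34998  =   - 2^1 * 3^1 * 19^1* 307^1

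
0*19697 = 0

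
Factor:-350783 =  - 350783^1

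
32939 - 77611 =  - 44672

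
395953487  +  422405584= 818359071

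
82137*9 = 739233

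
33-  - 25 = 58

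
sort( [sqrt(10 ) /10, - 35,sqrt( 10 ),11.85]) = [-35, sqrt(10 ) /10, sqrt(10), 11.85 ]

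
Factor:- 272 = - 2^4*17^1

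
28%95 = 28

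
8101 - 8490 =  - 389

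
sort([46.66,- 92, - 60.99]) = [ - 92,-60.99,46.66 ] 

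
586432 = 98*5984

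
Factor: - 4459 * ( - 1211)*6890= 2^1 * 5^1*7^4*13^2*53^1 * 173^1  =  37204959610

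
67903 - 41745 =26158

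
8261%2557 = 590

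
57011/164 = 347 + 103/164= 347.63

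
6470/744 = 3235/372 = 8.70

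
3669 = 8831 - 5162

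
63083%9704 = 4859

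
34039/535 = 63 + 334/535 = 63.62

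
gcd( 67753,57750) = 7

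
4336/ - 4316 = - 1084/1079 = - 1.00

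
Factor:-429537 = -3^1*67^1*2137^1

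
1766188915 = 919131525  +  847057390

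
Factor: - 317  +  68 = - 249 = - 3^1*83^1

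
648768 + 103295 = 752063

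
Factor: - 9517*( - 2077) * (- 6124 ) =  - 121051938316 = - 2^2*31^2 * 67^1*307^1*1531^1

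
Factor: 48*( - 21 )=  - 2^4*3^2*7^1 = - 1008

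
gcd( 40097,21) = 1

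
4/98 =2/49 = 0.04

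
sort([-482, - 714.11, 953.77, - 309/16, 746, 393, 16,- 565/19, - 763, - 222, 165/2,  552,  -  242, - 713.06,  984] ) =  [  -  763, - 714.11, - 713.06,  -  482, - 242, - 222,  -  565/19, -309/16, 16, 165/2,393, 552, 746,  953.77, 984] 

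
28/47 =28/47 = 0.60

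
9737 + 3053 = 12790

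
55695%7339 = 4322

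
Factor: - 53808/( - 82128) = 19^1*29^ ( - 1) = 19/29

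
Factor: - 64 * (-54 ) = 3456 = 2^7*3^3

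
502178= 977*514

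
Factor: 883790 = 2^1*5^1*88379^1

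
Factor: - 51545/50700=  -  61/60 = -  2^(  -  2 )*3^ (-1)*5^( -1)*61^1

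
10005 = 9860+145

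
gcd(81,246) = 3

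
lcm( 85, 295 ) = 5015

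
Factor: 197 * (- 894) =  - 2^1*3^1 * 149^1 * 197^1 = -  176118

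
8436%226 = 74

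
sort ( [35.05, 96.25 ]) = [ 35.05, 96.25 ] 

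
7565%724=325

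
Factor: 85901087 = 37^1*719^1*3229^1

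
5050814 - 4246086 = 804728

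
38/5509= 38/5509 = 0.01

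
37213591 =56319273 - 19105682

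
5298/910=2649/455 = 5.82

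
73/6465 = 73/6465=0.01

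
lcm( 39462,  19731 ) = 39462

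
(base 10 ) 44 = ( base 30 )1e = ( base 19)26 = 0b101100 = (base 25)1J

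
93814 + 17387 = 111201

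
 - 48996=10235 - 59231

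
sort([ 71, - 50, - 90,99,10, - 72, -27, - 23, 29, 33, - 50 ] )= [ - 90, -72, - 50, - 50, - 27, - 23,10, 29,33,71,  99]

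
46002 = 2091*22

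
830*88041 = 73074030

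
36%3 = 0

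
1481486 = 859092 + 622394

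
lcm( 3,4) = 12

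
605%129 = 89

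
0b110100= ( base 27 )1P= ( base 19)2e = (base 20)2c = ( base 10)52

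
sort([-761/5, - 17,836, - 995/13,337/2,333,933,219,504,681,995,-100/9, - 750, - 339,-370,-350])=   [ - 750,-370,-350, - 339,-761/5, - 995/13, - 17, -100/9,337/2,219,333,  504,681,  836,933 , 995]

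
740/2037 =740/2037 = 0.36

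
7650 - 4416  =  3234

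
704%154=88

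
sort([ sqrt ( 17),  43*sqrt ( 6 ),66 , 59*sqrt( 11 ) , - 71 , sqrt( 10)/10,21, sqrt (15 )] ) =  [ - 71,sqrt(10) /10, sqrt(15), sqrt( 17 ),21, 66, 43*sqrt(6 ), 59 * sqrt(11 ) ] 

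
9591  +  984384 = 993975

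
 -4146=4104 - 8250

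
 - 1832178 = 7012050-8844228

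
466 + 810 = 1276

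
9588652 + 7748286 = 17336938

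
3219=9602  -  6383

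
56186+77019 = 133205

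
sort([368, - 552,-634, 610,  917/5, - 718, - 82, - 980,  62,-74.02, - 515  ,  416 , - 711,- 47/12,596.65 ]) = [ - 980, - 718,- 711,- 634, - 552, - 515, - 82, - 74.02 , - 47/12,62, 917/5 , 368,416,  596.65 , 610 ]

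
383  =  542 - 159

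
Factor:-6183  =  - 3^3*229^1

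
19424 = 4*4856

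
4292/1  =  4292 = 4292.00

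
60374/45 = 60374/45 = 1341.64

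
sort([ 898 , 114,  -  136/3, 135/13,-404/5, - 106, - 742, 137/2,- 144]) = [  -  742,  -  144 , - 106, - 404/5,-136/3, 135/13,137/2, 114 , 898 ] 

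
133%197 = 133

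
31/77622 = 31/77622=0.00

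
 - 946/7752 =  - 1 + 3403/3876 = - 0.12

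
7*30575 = 214025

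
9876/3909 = 3292/1303 = 2.53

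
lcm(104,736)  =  9568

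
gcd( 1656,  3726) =414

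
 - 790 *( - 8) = 6320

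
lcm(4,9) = 36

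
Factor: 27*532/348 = 3^2 * 7^1 * 19^1*29^(-1) = 1197/29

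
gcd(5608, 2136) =8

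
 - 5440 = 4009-9449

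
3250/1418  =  2+207/709 = 2.29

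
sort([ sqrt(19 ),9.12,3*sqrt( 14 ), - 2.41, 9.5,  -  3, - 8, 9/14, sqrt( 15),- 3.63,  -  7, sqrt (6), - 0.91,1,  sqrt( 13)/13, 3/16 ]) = [ - 8, - 7, - 3.63,  -  3, - 2.41, - 0.91,  3/16,sqrt(13 )/13,9/14 , 1, sqrt( 6), sqrt( 15), sqrt( 19),9.12,  9.5,3*sqrt( 14 )] 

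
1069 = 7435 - 6366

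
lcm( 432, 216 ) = 432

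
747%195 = 162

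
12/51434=6/25717 = 0.00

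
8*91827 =734616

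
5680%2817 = 46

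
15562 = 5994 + 9568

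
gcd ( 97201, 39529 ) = 1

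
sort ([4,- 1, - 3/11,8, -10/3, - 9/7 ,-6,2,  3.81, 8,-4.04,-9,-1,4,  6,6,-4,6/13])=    [-9, - 6, - 4.04, - 4, - 10/3  ,-9/7, - 1,-1,-3/11,6/13, 2,3.81,4,4,6,6,8, 8] 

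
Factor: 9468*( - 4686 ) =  - 2^3 * 3^3*11^1*71^1*263^1 = - 44367048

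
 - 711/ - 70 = 10 + 11/70 = 10.16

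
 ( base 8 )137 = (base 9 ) 115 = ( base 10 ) 95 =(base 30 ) 35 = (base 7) 164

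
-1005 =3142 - 4147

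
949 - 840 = 109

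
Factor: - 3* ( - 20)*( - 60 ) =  - 2^4*3^2*5^2 = - 3600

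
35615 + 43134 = 78749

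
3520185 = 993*3545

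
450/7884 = 25/438=0.06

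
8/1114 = 4/557 = 0.01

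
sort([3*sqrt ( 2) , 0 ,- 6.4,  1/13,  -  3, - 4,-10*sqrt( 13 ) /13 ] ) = [ - 6.4,-4, - 3 , - 10*sqrt( 13 ) /13,0,1/13, 3*sqrt( 2)] 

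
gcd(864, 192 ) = 96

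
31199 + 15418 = 46617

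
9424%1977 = 1516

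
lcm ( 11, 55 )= 55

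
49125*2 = 98250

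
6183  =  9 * 687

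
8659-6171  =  2488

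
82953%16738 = 16001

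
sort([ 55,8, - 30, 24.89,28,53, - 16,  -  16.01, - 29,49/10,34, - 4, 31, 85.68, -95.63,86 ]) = [ - 95.63, - 30,  -  29, - 16.01, - 16, - 4, 49/10, 8,24.89,28,31, 34,53,55,  85.68,86 ]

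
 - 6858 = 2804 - 9662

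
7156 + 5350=12506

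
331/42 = 331/42 = 7.88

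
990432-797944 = 192488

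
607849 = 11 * 55259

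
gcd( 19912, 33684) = 4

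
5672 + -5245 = 427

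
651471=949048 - 297577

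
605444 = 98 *6178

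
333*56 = 18648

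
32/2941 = 32/2941 = 0.01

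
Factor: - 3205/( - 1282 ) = 2^( - 1)*5^1 = 5/2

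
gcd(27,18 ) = 9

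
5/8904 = 5/8904 = 0.00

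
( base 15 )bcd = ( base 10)2668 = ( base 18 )844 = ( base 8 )5154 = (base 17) 93g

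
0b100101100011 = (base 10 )2403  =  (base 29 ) 2op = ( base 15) aa3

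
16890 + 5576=22466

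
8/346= 4/173=0.02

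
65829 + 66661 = 132490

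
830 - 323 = 507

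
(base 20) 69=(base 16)81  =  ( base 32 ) 41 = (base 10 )129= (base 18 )73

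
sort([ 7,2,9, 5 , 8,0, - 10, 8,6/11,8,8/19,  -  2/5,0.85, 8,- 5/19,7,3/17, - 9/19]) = [ - 10,  -  9/19, - 2/5, - 5/19,0, 3/17, 8/19,  6/11, 0.85,2,5, 7,7 , 8,8, 8 , 8,9]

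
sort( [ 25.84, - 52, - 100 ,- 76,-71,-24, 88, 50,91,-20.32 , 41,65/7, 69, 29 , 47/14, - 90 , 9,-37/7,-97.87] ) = [ - 100, - 97.87, - 90,  -  76, - 71 ,-52, - 24,-20.32, - 37/7, 47/14,9,65/7,25.84, 29,41, 50,69,88, 91 ]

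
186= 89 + 97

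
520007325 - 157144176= 362863149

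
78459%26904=24651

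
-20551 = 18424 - 38975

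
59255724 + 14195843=73451567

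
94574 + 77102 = 171676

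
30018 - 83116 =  - 53098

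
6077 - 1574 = 4503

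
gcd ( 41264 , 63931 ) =1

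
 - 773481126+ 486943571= -286537555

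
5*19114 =95570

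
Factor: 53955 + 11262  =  65217 = 3^1*21739^1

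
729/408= 1 + 107/136 =1.79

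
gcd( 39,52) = 13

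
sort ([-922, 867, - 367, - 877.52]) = [ - 922, - 877.52, - 367, 867 ]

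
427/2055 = 427/2055 = 0.21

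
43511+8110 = 51621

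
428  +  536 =964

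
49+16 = 65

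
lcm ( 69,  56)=3864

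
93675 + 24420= 118095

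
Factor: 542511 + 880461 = 1422972=   2^2*3^2*29^2*47^1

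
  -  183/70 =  - 183/70 = - 2.61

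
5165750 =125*41326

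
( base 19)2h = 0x37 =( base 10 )55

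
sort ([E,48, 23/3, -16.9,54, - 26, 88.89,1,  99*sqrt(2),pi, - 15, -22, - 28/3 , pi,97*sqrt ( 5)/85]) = [-26,  -  22,-16.9, - 15,-28/3,1, 97*sqrt(5) /85, E,pi,pi,23/3, 48,54, 88.89, 99 * sqrt( 2) ]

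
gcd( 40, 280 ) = 40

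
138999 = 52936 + 86063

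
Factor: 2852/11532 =3^( - 1) * 23^1*31^ ( - 1) = 23/93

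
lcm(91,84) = 1092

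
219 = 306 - 87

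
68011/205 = 331 + 156/205 = 331.76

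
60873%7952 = 5209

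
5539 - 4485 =1054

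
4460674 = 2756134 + 1704540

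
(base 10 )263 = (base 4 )10013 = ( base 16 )107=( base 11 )21a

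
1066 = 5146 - 4080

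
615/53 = 615/53=11.60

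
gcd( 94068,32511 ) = 3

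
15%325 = 15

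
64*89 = 5696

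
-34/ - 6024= 17/3012 =0.01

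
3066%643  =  494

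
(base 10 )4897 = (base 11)3752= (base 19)dae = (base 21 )b24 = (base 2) 1001100100001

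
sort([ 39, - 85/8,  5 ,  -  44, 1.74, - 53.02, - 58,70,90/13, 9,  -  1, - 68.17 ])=[-68.17, - 58,  -  53.02, - 44,  -  85/8, - 1, 1.74,  5,90/13,9,39,70 ]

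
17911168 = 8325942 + 9585226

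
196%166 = 30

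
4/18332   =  1/4583 = 0.00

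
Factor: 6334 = 2^1*3167^1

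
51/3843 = 17/1281 = 0.01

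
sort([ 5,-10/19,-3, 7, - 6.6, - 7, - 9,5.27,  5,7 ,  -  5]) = [ - 9, - 7,- 6.6, - 5, - 3, - 10/19, 5,  5, 5.27 , 7, 7]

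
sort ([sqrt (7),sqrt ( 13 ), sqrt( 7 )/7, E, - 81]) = [ - 81, sqrt( 7)/7, sqrt( 7 ),E, sqrt(13 )]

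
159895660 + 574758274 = 734653934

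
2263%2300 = 2263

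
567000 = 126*4500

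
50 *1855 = 92750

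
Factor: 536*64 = 34304= 2^9*67^1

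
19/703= 1/37= 0.03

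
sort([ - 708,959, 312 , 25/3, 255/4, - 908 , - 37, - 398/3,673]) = [-908, - 708, - 398/3, - 37, 25/3,  255/4, 312,  673,959] 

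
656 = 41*16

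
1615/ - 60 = - 323/12= - 26.92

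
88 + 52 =140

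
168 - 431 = - 263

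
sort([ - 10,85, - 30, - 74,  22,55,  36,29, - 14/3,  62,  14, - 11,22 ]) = [ - 74,- 30, - 11, - 10, - 14/3 , 14,22, 22,  29,36,55, 62, 85]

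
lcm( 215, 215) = 215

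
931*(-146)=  - 135926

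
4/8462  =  2/4231 = 0.00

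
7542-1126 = 6416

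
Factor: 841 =29^2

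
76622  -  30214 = 46408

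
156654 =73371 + 83283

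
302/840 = 151/420 =0.36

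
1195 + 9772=10967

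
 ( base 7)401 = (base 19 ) A7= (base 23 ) 8d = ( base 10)197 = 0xc5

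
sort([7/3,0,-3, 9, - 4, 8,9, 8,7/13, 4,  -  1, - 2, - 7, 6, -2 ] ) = [ - 7, - 4,-3, - 2, - 2, - 1,0,  7/13, 7/3,4,6, 8,8, 9,9]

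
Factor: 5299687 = 211^1 * 25117^1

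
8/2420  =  2/605 = 0.00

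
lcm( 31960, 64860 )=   2205240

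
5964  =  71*84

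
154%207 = 154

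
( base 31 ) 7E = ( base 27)8f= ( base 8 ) 347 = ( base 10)231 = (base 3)22120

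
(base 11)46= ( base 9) 55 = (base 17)2G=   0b110010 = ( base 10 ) 50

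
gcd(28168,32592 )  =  56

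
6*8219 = 49314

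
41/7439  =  41/7439  =  0.01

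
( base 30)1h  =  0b101111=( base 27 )1k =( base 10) 47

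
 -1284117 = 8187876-9471993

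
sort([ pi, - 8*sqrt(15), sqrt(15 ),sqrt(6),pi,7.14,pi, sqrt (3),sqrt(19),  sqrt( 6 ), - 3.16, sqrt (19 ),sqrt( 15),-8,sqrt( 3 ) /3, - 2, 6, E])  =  [  -  8*sqrt ( 15 ),-8, - 3.16, - 2,sqrt( 3)/3, sqrt( 3),sqrt(6), sqrt(6), E,pi , pi,pi, sqrt ( 15),sqrt( 15), sqrt( 19),sqrt( 19 ), 6, 7.14]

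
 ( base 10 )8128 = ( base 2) 1111111000000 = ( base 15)261D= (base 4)1333000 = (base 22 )gha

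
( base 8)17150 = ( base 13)370a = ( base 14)2BA0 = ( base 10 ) 7784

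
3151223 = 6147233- 2996010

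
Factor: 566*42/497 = 3396/71 = 2^2*3^1  *71^(-1)*283^1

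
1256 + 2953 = 4209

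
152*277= 42104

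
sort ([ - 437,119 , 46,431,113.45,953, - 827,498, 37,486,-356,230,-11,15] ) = [ - 827, - 437,  -  356, - 11,15,37,46, 113.45, 119,230,431, 486,498, 953 ]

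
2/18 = 1/9 = 0.11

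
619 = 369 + 250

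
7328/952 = 916/119 = 7.70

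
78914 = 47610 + 31304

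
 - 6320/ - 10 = 632 + 0/1 = 632.00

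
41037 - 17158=23879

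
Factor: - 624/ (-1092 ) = 4/7 = 2^2*7^ ( - 1 )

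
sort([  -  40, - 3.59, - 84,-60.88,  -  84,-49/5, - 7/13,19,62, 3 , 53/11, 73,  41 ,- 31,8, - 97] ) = [ - 97, - 84,  -  84,-60.88,- 40, - 31, - 49/5,-3.59,-7/13, 3, 53/11,8, 19, 41,62,73]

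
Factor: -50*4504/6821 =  - 225200/6821= - 2^4*5^2*19^( - 1 ) * 359^( - 1)*563^1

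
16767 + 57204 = 73971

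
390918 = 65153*6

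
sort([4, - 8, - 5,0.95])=[ - 8, - 5, 0.95, 4] 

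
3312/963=3  +  47/107 = 3.44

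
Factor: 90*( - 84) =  - 2^3*3^3*5^1*7^1=- 7560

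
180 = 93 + 87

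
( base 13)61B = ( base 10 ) 1038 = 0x40E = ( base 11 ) 864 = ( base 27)1bc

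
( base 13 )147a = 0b101110011110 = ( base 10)2974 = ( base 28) 3M6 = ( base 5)43344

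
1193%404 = 385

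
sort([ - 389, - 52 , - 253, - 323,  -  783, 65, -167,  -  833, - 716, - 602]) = [  -  833, - 783, - 716, - 602, - 389, - 323 , - 253,-167, - 52,  65]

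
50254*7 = 351778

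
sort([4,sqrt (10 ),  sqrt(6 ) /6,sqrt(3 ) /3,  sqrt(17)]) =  [ sqrt(6)/6,sqrt(3 )/3,sqrt(10 ),4,sqrt(17)]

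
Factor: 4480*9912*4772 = 211904286720 = 2^12*3^1* 5^1*7^2*59^1*1193^1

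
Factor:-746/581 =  - 2^1*7^( - 1)*83^( - 1)*373^1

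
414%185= 44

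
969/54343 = 969/54343 = 0.02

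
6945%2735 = 1475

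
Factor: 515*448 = 230720=2^6 *5^1*7^1*103^1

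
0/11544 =0 =0.00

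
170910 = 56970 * 3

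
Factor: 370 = 2^1*5^1*37^1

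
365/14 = 26 + 1/14 = 26.07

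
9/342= 1/38  =  0.03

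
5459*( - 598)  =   - 3264482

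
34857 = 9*3873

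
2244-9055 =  - 6811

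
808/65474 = 404/32737 = 0.01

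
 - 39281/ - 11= 3571 + 0/1  =  3571.00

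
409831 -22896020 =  - 22486189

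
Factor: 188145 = 3^2 *5^1*37^1*113^1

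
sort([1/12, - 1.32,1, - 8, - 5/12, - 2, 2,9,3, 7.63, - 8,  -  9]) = [ - 9, - 8, -8,  -  2 , - 1.32, - 5/12 , 1/12,1,2,3,7.63,9 ]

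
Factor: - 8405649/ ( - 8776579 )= 1200807/1253797  =  3^2 * 23^1*631^( - 1)*1987^( - 1)*5801^1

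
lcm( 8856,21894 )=788184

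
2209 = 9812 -7603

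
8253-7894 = 359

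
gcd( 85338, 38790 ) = 7758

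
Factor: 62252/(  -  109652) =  - 197^1*347^(-1) =- 197/347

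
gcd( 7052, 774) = 86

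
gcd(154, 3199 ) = 7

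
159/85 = 1 + 74/85=1.87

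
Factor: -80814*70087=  - 2^1*  3^1*109^1 * 643^1*13469^1= - 5664010818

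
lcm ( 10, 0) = 0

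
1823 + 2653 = 4476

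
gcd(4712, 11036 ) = 124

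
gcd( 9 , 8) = 1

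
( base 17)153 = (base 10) 377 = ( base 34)b3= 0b101111001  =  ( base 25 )f2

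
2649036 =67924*39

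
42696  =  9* 4744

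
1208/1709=1208/1709=0.71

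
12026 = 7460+4566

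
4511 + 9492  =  14003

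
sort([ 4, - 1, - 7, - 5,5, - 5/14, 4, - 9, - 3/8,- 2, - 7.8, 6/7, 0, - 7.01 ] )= [ - 9, - 7.8, - 7.01,-7,- 5, - 2,  -  1,  -  3/8, - 5/14, 0, 6/7,4, 4, 5 ] 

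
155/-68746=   -  1+68591/68746 = -0.00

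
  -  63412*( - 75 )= 4755900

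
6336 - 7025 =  - 689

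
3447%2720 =727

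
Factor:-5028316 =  - 2^2*1257079^1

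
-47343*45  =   - 2130435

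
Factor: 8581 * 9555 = 81991455 = 3^1*5^1 *7^2*13^1*8581^1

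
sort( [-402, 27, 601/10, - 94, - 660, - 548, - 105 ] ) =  [ - 660,-548, - 402 ,-105, - 94 , 27, 601/10] 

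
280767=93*3019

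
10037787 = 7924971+2112816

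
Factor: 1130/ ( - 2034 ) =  - 5/9 = - 3^( - 2) * 5^1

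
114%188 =114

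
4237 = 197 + 4040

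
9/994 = 9/994= 0.01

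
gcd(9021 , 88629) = 93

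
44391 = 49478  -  5087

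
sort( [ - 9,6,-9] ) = [ - 9, - 9, 6] 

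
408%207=201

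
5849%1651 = 896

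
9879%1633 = 81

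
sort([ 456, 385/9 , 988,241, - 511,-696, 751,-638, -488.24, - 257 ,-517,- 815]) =[ - 815,-696, - 638,  -  517,-511 , - 488.24,-257, 385/9, 241, 456, 751,988 ] 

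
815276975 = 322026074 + 493250901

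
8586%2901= 2784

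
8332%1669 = 1656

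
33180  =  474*70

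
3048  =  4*762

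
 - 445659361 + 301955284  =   - 143704077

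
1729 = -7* ( - 247) 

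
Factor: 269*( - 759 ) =- 204171 = - 3^1 * 11^1*23^1 * 269^1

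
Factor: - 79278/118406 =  - 3^1*181^1*811^( - 1)  =  - 543/811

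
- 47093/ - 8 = 47093/8 = 5886.62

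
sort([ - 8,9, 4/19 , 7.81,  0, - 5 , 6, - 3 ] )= [ - 8, - 5, - 3,0,4/19 , 6,  7.81 , 9] 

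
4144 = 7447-3303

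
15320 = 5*3064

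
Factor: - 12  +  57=3^2*5^1 = 45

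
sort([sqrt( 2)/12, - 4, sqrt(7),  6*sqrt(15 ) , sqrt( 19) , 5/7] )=[ - 4,sqrt(2)/12,5/7, sqrt(7), sqrt( 19), 6*sqrt(15) ]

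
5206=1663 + 3543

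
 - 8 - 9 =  - 17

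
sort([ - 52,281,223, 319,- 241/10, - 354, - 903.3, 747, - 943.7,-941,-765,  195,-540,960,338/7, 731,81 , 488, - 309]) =[ - 943.7, - 941, - 903.3,-765,- 540, -354,-309, - 52, - 241/10, 338/7,81, 195, 223, 281,319,488,731, 747,960 ]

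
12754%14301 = 12754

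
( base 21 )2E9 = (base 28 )1E9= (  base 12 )829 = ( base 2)10010100001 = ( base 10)1185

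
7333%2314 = 391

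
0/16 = 0 = 0.00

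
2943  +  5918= 8861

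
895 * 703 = 629185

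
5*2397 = 11985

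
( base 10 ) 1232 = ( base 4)103100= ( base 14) 640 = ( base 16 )4d0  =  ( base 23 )27D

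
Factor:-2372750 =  - 2^1* 5^3*9491^1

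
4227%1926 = 375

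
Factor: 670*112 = 75040 = 2^5*5^1*7^1*67^1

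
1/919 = 1/919 = 0.00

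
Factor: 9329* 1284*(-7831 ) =- 2^2 * 3^1*19^1*41^1*107^1*191^1*491^1 = - 93803132316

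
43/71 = 43/71 = 0.61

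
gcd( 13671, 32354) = 7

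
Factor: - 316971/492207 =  - 3^1*41^1*191^( - 1)=-123/191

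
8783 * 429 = 3767907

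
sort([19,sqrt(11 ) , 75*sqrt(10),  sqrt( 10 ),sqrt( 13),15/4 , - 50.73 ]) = [  -  50.73 , sqrt( 10 ),sqrt( 11 ),  sqrt(13),15/4, 19, 75*sqrt ( 10)]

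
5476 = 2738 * 2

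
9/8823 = 3/2941 =0.00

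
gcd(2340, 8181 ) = 9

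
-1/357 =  - 1  +  356/357 = - 0.00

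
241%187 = 54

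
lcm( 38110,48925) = 3620450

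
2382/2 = 1191= 1191.00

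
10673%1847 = 1438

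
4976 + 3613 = 8589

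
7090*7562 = 53614580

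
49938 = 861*58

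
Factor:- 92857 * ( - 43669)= 4054972333 =43669^1*92857^1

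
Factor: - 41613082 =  - 2^1*7^1*2972363^1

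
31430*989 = 31084270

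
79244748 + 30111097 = 109355845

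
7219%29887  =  7219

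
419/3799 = 419/3799  =  0.11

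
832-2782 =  - 1950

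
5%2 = 1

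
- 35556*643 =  - 22862508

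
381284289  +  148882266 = 530166555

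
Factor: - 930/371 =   -  2^1* 3^1*5^1* 7^( - 1)*31^1*53^( - 1 ) 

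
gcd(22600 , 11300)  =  11300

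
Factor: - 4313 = -19^1*227^1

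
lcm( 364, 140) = 1820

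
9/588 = 3/196  =  0.02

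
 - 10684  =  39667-50351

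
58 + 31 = 89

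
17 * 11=187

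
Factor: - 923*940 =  - 867620 = - 2^2*5^1*13^1 * 47^1*71^1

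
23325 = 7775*3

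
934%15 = 4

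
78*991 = 77298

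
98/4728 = 49/2364 = 0.02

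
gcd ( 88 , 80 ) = 8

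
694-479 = 215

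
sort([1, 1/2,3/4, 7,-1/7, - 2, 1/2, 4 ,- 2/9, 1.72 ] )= [ - 2, - 2/9, - 1/7, 1/2, 1/2,3/4,1, 1.72,4,7] 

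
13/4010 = 13/4010 = 0.00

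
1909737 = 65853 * 29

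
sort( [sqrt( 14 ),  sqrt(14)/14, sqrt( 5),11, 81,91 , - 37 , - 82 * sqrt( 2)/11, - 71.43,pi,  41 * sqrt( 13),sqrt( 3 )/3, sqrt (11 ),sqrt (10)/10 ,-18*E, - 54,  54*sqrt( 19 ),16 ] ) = [ - 71.43, -54, - 18*E, - 37, - 82*sqrt( 2)/11,sqrt (14 )/14,sqrt(10) /10, sqrt(3) /3,  sqrt (5), pi,sqrt( 11), sqrt( 14), 11  ,  16,81, 91,41 * sqrt (13 ),54*sqrt(19) ]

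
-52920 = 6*( - 8820)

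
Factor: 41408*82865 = 2^6*5^1*647^1*16573^1 = 3431273920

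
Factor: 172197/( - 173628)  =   - 2^( - 2)*7^( - 1 )*13^( - 1)*19^2=- 361/364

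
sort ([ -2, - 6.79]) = [ - 6.79, - 2 ] 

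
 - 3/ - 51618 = 1/17206= 0.00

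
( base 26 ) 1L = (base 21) 25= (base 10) 47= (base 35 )1c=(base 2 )101111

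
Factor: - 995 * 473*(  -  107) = 50357945 = 5^1*11^1*43^1*107^1*199^1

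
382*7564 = 2889448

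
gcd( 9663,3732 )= 3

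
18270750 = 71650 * 255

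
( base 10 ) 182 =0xb6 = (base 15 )C2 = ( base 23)7L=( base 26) 70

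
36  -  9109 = -9073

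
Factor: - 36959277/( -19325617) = 3^1*17^( - 1)*31^( - 1)*67^1 *36671^(-1)*183877^1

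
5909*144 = 850896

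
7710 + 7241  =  14951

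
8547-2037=6510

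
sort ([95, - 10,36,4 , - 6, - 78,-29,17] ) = [ - 78 , - 29, - 10, - 6, 4,17,36, 95]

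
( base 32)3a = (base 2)1101010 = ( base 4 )1222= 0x6a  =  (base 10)106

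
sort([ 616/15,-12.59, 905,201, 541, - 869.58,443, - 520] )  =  [ - 869.58,  -  520, - 12.59,616/15,201, 443, 541,905 ] 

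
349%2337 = 349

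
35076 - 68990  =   - 33914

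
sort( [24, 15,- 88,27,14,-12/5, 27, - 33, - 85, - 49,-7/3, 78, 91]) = [ - 88,-85, - 49, - 33,-12/5, - 7/3,14, 15,24, 27, 27, 78,91]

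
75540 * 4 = 302160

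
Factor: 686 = 2^1*7^3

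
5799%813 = 108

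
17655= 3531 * 5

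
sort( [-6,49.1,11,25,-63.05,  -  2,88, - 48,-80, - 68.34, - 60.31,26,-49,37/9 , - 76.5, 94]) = [ - 80,-76.5,-68.34, - 63.05, -60.31, - 49,-48, - 6, - 2, 37/9, 11,25,26,49.1,88, 94 ]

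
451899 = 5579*81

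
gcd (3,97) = 1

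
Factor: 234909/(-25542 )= -607/66 = - 2^(  -  1 ) * 3^ ( - 1)*11^ ( - 1) * 607^1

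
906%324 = 258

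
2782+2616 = 5398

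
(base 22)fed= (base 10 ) 7581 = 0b1110110011101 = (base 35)66L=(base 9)11353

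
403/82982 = 403/82982 = 0.00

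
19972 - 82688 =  - 62716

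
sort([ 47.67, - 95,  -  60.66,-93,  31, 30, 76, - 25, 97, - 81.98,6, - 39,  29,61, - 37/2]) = [- 95 , - 93,  -  81.98 ,-60.66 , - 39, - 25, - 37/2,6,29, 30,31, 47.67 , 61,76, 97]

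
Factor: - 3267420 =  - 2^2*3^1*5^1*13^1*59^1*71^1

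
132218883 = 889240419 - 757021536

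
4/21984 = 1/5496 = 0.00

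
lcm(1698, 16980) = 16980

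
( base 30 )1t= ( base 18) 35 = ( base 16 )3B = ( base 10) 59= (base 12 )4B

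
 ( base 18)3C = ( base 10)66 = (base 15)46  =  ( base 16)42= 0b1000010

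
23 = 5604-5581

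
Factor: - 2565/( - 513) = 5 = 5^1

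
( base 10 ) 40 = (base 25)1f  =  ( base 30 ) 1a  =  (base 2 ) 101000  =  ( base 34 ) 16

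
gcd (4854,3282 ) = 6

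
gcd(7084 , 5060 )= 1012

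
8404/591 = 14 + 130/591 = 14.22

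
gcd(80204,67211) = 1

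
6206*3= 18618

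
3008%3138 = 3008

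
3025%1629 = 1396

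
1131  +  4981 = 6112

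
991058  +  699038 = 1690096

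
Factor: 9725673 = 3^1*181^1*17911^1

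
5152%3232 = 1920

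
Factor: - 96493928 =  - 2^3  *37^1*325993^1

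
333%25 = 8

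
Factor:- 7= - 7^1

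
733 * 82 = 60106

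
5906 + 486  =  6392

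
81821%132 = 113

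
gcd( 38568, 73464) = 24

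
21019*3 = 63057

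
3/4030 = 3/4030 = 0.00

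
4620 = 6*770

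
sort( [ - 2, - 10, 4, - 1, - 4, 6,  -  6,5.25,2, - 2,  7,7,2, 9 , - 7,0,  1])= [  -  10,-7,-6, - 4,-2, - 2, - 1,0,1,2,2,4, 5.25,6,7,7,9 ]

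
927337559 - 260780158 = 666557401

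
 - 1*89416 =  - 89416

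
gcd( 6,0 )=6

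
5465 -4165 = 1300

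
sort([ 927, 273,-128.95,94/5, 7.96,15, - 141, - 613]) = [-613, - 141, - 128.95,7.96, 15, 94/5,  273,927]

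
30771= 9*3419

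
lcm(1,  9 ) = 9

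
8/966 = 4/483 = 0.01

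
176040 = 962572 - 786532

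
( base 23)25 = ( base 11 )47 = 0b110011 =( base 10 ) 51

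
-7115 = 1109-8224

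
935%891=44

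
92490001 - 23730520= 68759481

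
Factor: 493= 17^1*29^1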